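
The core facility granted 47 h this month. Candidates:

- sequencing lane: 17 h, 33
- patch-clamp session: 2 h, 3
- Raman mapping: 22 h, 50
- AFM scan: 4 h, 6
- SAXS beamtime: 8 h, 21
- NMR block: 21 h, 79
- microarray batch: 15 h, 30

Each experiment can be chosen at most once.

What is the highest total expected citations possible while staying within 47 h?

135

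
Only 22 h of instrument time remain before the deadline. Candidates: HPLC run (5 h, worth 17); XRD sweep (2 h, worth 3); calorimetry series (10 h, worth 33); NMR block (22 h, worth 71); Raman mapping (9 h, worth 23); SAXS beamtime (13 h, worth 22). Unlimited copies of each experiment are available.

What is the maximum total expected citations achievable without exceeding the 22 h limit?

71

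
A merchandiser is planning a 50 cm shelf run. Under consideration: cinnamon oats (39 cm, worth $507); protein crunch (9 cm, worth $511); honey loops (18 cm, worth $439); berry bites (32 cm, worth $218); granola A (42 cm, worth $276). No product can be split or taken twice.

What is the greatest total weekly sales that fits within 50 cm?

1018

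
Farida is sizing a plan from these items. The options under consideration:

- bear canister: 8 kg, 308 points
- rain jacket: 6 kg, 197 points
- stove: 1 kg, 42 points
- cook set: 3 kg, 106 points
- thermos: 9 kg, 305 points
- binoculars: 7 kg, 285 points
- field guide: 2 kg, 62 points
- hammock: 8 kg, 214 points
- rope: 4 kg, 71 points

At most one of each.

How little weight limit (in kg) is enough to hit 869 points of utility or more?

24

Look for the lowest-weight combination reaching 869.
bear canister + rain jacket + cook set + binoculars: 896 utility at 24 kg.
Below 24 kg the best achievable stays under 869.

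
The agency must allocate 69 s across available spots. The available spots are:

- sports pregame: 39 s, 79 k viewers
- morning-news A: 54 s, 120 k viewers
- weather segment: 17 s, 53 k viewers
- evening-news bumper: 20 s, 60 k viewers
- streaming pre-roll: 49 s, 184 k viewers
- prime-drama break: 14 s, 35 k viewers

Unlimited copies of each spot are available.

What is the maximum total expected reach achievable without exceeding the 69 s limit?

244

Filling by ratio: weather segment + streaming pre-roll for 237, with 3 s left unused.
Dropping weather segment frees 17 s; slotting in evening-news bumper (20 s) lifts the total to 244 at 69 s.
Every other selection either busts 69 s or fails to beat 244.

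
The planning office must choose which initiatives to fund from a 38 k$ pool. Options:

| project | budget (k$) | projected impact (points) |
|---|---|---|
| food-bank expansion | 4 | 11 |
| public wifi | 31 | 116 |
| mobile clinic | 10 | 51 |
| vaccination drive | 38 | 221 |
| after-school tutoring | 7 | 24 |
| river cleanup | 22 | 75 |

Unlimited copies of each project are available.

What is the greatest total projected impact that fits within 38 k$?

221

The ratio ordering already packs tightly: vaccination drive, 38 k$, 221.
Nothing else within 38 k$ beats 221.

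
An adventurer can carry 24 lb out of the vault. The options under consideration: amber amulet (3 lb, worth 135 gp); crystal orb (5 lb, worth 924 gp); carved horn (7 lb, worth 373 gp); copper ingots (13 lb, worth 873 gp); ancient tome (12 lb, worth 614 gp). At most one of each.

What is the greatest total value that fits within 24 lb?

1932

Amber amulet + crystal orb + copper ingots uses 21 of the 24 lb and totals 1932.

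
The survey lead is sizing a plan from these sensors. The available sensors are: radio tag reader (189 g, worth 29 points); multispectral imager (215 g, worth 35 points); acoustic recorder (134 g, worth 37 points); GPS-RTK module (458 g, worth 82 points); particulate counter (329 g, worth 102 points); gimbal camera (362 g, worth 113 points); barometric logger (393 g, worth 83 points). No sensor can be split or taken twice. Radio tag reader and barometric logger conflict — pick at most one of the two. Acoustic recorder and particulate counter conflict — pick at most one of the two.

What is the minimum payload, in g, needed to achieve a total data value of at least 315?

1299

Minimise g subject to total data value ≥ 315.
multispectral imager + particulate counter + gimbal camera + barometric logger: 333 data value at 1299 g.
Below 1299 g the best achievable stays under 315.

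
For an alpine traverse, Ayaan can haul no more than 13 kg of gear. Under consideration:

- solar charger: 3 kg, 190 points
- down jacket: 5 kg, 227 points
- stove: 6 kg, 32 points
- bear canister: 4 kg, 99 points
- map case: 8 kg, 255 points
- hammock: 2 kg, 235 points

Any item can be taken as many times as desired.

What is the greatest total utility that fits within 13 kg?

The ratio ordering already packs tightly: 6×hammock, 12 kg, 1410.
Every other selection either busts 13 kg or fails to beat 1410.

1410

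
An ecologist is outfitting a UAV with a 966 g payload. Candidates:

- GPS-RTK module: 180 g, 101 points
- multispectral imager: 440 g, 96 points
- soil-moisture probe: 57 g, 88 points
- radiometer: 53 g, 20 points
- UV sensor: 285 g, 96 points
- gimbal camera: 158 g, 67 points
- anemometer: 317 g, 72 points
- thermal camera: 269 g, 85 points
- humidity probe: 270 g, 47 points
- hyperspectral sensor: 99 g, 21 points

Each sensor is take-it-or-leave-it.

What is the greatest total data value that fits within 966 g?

Taking the top-ratio sensors first gives GPS-RTK module + soil-moisture probe + radiometer + UV sensor + gimbal camera + hyperspectral sensor for 393 (832 g).
Replace radiometer and hyperspectral sensor with thermal camera: the trade gains 44 net, giving 437 at 949 g.

437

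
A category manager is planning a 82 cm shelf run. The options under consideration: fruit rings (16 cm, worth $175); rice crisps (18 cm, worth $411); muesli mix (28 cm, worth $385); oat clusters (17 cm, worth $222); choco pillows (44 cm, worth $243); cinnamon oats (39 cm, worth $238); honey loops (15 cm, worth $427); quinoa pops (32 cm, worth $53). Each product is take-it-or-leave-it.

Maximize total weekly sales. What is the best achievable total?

1445

Rice crisps + muesli mix + oat clusters + honey loops uses 78 of the 82 cm and totals 1445.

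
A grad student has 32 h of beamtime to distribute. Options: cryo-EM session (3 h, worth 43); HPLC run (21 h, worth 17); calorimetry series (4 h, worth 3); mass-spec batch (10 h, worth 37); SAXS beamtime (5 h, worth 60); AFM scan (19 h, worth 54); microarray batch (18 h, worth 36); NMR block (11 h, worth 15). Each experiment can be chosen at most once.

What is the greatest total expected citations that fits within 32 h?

160

The ratio heuristic lands on cryo-EM session + mass-spec batch + SAXS beamtime + NMR block (155) but leaves 3 h idle.
Replace mass-spec batch and NMR block with calorimetry series + AFM scan: the trade gains 5 net, giving 160 at 31 h.
No other feasible combination exceeds 160.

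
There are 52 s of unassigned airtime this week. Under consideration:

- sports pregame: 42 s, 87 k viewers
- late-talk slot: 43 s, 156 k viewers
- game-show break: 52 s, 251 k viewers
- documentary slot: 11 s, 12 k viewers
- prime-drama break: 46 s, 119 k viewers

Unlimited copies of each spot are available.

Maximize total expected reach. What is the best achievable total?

Density check — game-show break 4.83, late-talk slot 3.63, prime-drama break 2.59, sports pregame 2.07 are the best per s.
Best packing: game-show break — 52 s, 251 total.
No other feasible combination exceeds 251.

251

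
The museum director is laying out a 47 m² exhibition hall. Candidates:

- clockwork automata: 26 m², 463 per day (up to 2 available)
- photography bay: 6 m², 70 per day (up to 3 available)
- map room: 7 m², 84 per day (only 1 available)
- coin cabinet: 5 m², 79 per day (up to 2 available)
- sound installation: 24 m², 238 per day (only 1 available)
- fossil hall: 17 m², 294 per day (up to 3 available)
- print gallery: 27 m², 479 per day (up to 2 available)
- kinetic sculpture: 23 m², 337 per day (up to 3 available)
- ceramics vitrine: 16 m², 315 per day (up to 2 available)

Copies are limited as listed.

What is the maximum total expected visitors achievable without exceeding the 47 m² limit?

Greedy by ratio would take 2×coin cabinet + 2×ceramics vitrine: 42 m² used, total 788.
Dropping coin cabinet and ceramics vitrine frees 21 m²; slotting in clockwork automata (26 m²) lifts the total to 857 at 47 m².
No other feasible combination exceeds 857.

857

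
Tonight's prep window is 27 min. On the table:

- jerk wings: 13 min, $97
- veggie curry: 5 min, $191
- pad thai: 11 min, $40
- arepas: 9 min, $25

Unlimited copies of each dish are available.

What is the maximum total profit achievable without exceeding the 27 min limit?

By profit per min: veggie curry 38.20, jerk wings 7.46, pad thai 3.64, arepas 2.78 lead.
The ratio ordering already packs tightly: 5×veggie curry, 25 min, 955.

955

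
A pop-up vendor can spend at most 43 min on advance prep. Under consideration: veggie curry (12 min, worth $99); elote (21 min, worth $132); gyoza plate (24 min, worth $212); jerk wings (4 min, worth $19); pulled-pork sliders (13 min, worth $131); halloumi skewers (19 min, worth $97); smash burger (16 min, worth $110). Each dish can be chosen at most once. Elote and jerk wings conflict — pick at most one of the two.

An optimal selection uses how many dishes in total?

Optimal total is 362.
For example gyoza plate + jerk wings + pulled-pork sliders achieves it, using 41 min.
All optima have 3 dishes.

3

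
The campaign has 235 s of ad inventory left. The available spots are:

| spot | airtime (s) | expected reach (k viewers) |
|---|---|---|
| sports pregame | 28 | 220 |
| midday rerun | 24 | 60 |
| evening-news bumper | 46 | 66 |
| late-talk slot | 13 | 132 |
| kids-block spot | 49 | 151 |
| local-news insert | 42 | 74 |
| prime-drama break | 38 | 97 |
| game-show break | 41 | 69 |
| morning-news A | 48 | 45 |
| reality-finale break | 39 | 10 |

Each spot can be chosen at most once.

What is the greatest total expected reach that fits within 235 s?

803

Density check — late-talk slot 10.15, sports pregame 7.86, kids-block spot 3.08 are the best per s.
Taking sports pregame + midday rerun + late-talk slot + kids-block spot + local-news insert + prime-drama break + game-show break: 235 s used, 803 in expected reach.
The closest alternative, sports pregame + midday rerun + late-talk slot + kids-block spot + local-news insert + prime-drama break + reality-finale break, reaches only 744.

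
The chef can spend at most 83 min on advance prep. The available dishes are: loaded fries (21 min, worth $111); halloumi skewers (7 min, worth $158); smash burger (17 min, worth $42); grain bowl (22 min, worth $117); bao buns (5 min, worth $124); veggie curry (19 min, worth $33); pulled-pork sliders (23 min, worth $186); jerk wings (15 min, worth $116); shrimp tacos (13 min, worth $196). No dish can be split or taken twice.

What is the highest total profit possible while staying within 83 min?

Taking loaded fries + halloumi skewers + grain bowl + bao buns + jerk wings + shrimp tacos: 83 min used, 822 in profit.

822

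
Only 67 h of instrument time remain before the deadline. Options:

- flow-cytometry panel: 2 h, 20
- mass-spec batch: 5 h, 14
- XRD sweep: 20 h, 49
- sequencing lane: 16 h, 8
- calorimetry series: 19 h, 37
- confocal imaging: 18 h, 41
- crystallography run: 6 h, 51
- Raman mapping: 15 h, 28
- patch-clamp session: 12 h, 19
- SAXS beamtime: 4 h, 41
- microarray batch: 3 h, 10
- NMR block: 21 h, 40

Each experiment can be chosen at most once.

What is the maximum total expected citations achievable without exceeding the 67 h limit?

Filling by ratio: flow-cytometry panel + mass-spec batch + XRD sweep + confocal imaging + crystallography run + SAXS beamtime + microarray batch for 226, with 9 h left unused.
Replace microarray batch with patch-clamp session: the trade gains 9 net, giving 235 at 67 h.

235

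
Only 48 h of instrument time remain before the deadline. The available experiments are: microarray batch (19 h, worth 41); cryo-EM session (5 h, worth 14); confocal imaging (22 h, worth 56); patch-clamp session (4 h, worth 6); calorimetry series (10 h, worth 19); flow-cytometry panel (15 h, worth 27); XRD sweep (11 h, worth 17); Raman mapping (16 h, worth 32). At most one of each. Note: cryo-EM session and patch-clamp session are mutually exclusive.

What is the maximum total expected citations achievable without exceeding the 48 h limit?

Best packing: microarray batch + cryo-EM session + confocal imaging — 46 h, 111 total.
Next best is confocal imaging + calorimetry series + Raman mapping at 107 (48 h) — short by 4.

111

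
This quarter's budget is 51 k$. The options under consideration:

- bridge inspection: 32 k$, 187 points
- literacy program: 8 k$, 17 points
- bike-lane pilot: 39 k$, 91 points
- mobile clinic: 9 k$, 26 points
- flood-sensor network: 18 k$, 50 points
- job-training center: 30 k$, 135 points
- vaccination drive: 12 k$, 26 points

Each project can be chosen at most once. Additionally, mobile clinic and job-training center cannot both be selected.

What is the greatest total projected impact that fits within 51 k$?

Density check — bridge inspection 5.84, job-training center 4.50, mobile clinic 2.89, flood-sensor network 2.78 are the best per k$.
Taking the top-ratio projects first gives bridge inspection + literacy program + mobile clinic for 230 (49 k$).
The 17 k$ tied up in literacy program and mobile clinic is better spent on flood-sensor network — total rises to 237 (50 k$).

237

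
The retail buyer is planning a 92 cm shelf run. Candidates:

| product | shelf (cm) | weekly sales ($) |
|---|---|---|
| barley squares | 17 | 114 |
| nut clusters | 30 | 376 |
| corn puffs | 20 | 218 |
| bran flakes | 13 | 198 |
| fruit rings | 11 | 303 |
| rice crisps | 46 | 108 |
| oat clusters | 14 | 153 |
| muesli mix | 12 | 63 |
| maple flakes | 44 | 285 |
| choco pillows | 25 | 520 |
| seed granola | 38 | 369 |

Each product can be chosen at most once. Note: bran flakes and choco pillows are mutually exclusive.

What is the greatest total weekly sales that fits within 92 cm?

1417

Best packing: nut clusters + corn puffs + fruit rings + choco pillows — 86 cm, 1417 total.
Runner-up nut clusters + fruit rings + oat clusters + muesli mix + choco pillows tops out at 1415.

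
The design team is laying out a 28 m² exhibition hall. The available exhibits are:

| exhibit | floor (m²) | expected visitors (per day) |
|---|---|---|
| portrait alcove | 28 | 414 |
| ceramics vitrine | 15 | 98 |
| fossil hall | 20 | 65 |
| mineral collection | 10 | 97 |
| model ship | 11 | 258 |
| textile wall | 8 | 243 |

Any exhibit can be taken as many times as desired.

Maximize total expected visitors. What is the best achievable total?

Ranking by ratio (expected visitors/m²): textile wall 30.38, model ship 23.45, portrait alcove 14.79, mineral collection 9.70.
A density-first pass picks 3×textile wall — 729 at 24 m².
Dropping textile wall frees 8 m²; slotting in model ship (11 m²) lifts the total to 744 at 27 m².
Nothing else within 28 m² beats 744.

744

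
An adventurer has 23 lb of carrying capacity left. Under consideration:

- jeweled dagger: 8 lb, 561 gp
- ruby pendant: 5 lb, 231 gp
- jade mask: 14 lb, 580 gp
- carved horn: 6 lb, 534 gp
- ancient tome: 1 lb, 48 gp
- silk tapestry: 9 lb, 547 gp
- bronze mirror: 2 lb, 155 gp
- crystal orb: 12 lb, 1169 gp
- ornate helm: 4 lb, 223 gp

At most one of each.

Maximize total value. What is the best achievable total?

1974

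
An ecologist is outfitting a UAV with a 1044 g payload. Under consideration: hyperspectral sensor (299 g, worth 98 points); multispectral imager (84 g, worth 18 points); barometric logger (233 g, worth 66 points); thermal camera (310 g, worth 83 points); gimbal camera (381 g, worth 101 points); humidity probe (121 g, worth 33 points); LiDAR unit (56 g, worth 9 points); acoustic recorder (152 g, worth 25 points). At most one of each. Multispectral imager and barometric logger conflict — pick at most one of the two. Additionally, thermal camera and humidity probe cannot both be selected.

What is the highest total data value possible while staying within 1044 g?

By data value per g: hyperspectral sensor 0.33, barometric logger 0.28, humidity probe 0.27, thermal camera 0.27 lead.
Taking hyperspectral sensor + barometric logger + gimbal camera + humidity probe: 1034 g used, 298 in data value.

298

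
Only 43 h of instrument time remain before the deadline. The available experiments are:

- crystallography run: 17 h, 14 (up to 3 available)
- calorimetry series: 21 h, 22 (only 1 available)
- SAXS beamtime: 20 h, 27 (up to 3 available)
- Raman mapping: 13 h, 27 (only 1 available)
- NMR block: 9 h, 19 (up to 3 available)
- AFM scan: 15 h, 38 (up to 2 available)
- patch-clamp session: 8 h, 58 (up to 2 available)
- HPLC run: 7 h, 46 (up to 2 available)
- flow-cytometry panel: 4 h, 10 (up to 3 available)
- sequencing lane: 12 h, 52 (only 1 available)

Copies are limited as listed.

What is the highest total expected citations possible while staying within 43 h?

Density check — patch-clamp session 7.25, HPLC run 6.57, sequencing lane 4.33, AFM scan 2.53 are the best per h.
The ratio ordering already packs tightly: 2×patch-clamp session + 2×HPLC run + sequencing lane, 42 h, 260.

260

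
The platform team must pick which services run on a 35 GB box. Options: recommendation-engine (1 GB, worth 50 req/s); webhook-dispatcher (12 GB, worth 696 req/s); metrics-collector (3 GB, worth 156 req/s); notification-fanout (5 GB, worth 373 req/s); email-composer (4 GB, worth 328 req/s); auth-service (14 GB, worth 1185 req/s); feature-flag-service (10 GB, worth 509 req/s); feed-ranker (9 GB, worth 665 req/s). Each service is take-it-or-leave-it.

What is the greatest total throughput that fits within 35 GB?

2707

Ranking by ratio (throughput/GB): auth-service 84.64, email-composer 82.00, notification-fanout 74.60, feed-ranker 73.89.
Metrics-collector + notification-fanout + email-composer + auth-service + feed-ranker uses 35 of the 35 GB and totals 2707.
Runner-up recommendation-engine + notification-fanout + email-composer + auth-service + feed-ranker tops out at 2601.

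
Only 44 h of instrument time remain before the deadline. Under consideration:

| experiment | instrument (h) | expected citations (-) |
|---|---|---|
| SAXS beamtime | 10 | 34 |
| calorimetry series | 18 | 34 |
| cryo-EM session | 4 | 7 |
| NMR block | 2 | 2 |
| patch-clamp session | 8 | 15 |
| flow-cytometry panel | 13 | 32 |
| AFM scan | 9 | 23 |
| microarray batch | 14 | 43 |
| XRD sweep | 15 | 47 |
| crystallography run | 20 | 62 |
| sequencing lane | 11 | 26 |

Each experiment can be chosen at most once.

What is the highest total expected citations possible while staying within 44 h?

139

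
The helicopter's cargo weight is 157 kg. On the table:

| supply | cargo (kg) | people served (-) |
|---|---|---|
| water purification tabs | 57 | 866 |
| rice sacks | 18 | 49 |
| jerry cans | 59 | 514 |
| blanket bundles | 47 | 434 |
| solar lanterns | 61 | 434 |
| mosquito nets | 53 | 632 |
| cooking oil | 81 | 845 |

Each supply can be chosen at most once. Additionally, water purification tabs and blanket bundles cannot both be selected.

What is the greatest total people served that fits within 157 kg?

1760

Taking water purification tabs + rice sacks + cooking oil: 156 kg used, 1760 in people served.
Next best is water purification tabs + cooking oil at 1711 (138 kg) — short by 49.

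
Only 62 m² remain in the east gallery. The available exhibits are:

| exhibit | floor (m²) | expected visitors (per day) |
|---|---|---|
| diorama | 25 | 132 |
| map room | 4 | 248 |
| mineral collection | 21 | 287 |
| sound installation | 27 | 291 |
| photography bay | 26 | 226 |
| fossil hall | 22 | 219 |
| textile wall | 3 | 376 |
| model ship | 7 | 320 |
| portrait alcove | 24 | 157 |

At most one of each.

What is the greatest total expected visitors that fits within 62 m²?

Map room + mineral collection + sound installation + textile wall + model ship uses 62 of the 62 m² and totals 1522.
Nothing else within 62 m² beats 1522.

1522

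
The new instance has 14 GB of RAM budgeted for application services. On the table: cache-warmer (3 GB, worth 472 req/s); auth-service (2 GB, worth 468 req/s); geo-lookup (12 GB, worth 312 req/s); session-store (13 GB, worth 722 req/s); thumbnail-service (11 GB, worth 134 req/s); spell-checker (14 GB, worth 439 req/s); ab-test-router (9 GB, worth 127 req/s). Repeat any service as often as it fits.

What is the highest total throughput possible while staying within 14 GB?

3276

By throughput per GB: auth-service 234.00, cache-warmer 157.33, session-store 55.54 lead.
Taking 7×auth-service: 14 GB used, 3276 in throughput.
No other feasible combination exceeds 3276.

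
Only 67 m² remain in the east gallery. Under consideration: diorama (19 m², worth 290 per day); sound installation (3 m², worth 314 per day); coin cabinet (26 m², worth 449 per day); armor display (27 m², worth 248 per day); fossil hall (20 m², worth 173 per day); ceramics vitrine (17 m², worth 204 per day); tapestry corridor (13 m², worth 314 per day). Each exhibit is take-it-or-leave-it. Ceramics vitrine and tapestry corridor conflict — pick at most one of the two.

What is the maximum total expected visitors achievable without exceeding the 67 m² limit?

1367

The ratio ordering already packs tightly: diorama + sound installation + coin cabinet + tapestry corridor, 61 m², 1367.
Nothing else feasible within 67 m² beats 1367.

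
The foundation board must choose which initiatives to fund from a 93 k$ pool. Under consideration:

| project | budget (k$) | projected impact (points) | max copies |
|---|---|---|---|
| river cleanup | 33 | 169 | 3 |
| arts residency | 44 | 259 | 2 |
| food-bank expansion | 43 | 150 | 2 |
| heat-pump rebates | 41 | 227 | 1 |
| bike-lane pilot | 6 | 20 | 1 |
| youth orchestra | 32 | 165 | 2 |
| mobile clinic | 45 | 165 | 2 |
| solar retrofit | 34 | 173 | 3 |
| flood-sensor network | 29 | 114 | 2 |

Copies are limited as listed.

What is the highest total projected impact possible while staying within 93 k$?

518

Best packing: 2×arts residency — 88 k$, 518 total.
Nothing else within 93 k$ beats 518.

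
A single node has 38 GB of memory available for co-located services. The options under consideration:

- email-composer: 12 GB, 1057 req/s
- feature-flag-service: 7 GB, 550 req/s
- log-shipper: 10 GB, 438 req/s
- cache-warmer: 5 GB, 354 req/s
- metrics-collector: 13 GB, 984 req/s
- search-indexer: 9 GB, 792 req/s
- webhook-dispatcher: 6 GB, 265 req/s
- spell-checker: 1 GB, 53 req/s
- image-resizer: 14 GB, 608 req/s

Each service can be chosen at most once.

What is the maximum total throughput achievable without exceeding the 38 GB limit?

2998

Ranking by ratio (throughput/GB): email-composer 88.08, search-indexer 88.00, feature-flag-service 78.57, metrics-collector 75.69.
Filling by ratio: email-composer + feature-flag-service + cache-warmer + search-indexer + spell-checker for 2806, with 4 GB left unused.
Replace search-indexer with metrics-collector: the trade gains 192 net, giving 2998 at 38 GB.
No other feasible combination exceeds 2998.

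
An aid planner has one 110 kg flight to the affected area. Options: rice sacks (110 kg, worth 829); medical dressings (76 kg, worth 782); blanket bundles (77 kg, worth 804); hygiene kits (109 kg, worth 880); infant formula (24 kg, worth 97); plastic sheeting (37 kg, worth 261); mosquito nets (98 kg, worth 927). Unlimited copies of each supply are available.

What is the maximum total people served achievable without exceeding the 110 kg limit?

A density-first pass picks blanket bundles + infant formula — 901 at 101 kg.
The 101 kg tied up in blanket bundles and infant formula is better spent on mosquito nets — total rises to 927 (98 kg).

927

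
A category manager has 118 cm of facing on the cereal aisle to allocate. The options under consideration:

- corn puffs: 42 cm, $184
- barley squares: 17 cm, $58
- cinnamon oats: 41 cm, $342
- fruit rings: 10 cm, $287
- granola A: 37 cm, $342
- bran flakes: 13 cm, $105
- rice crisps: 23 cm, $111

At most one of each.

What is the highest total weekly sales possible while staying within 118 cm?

By weekly sales per cm: fruit rings 28.70, granola A 9.24, cinnamon oats 8.34 lead.
Best packing: barley squares + cinnamon oats + fruit rings + granola A + bran flakes — 118 cm, 1134 total.
No other feasible combination exceeds 1134.

1134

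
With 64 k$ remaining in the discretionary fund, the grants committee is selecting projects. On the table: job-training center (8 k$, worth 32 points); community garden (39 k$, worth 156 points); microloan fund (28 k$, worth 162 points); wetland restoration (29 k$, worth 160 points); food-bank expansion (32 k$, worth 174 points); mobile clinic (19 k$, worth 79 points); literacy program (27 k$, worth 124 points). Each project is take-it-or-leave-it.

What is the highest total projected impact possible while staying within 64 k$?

The ratio heuristic lands on microloan fund + wetland restoration (322) but leaves 7 k$ idle.
Replace wetland restoration with food-bank expansion: the trade gains 14 net, giving 336 at 60 k$.
The spare 4 k$ is too small for any remaining project, and no exchange beats 336.

336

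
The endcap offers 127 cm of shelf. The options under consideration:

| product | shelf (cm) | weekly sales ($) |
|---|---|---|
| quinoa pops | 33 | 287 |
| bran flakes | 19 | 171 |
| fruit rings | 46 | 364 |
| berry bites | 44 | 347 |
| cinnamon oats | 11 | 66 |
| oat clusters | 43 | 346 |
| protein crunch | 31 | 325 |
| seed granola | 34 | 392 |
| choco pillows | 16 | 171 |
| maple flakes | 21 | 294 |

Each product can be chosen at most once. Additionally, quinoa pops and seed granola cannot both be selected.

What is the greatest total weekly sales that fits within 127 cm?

Bran flakes + protein crunch + seed granola + choco pillows + maple flakes uses 121 of the 127 cm and totals 1353.
Every other selection either busts 127 cm or breaks a pairing rule or fails to beat 1353.

1353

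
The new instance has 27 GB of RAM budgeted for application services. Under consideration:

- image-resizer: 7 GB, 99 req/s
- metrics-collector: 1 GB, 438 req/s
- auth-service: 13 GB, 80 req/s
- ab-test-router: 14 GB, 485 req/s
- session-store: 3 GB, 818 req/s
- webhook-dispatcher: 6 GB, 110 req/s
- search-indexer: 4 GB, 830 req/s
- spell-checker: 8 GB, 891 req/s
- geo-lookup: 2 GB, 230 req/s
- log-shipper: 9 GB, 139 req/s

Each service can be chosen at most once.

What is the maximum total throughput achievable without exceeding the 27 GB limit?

A density-first pass picks metrics-collector + session-store + webhook-dispatcher + search-indexer + spell-checker + geo-lookup — 3317 at 24 GB.
Replace webhook-dispatcher with log-shipper: the trade gains 29 net, giving 3346 at 27 GB.
An exhaustive check of the 1024 subsets confirms 3346.

3346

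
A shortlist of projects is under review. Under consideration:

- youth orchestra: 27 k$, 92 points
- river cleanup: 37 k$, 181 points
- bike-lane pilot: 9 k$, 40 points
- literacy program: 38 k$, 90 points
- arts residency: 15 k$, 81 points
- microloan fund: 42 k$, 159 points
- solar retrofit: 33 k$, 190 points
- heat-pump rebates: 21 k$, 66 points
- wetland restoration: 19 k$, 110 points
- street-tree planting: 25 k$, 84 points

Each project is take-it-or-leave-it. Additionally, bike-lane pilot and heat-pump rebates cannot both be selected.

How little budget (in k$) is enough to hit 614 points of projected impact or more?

125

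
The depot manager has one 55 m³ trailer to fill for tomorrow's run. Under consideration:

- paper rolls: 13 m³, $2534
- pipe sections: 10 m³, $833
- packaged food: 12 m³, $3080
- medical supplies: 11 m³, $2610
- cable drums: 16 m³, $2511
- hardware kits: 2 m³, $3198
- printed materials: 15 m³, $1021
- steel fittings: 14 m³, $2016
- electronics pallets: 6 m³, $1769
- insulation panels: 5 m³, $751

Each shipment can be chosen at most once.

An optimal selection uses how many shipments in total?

Optimal total is 14024.
For example paper rolls + pipe sections + packaged food + medical supplies + hardware kits + electronics pallets achieves it, using 54 m³.
All optima have 6 shipments.

6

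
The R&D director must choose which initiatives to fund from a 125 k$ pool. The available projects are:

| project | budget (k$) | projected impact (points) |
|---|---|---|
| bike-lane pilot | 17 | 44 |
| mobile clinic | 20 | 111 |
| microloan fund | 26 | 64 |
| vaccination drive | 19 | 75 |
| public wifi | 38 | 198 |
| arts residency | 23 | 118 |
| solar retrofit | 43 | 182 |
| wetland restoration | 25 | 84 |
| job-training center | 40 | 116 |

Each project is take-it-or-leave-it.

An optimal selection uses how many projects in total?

Optimal total is 609.
mobile clinic + public wifi + arts residency + solar retrofit hits 609 at 124 k$.
Any selection reaching 609 contains exactly 4 projects.

4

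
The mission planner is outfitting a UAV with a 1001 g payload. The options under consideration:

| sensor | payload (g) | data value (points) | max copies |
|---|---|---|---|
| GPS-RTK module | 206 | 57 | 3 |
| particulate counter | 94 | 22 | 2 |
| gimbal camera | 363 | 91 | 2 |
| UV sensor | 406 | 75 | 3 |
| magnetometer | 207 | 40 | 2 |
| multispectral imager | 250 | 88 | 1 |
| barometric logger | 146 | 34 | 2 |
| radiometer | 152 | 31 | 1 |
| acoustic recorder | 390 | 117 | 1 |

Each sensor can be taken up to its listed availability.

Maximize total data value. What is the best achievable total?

296

Filling by ratio: GPS-RTK module + particulate counter + multispectral imager + acoustic recorder for 284, with 61 g left unused.
The 94 g tied up in particulate counter is better spent on barometric logger — total rises to 296 (992 g).
Nothing else within 1001 g beats 296.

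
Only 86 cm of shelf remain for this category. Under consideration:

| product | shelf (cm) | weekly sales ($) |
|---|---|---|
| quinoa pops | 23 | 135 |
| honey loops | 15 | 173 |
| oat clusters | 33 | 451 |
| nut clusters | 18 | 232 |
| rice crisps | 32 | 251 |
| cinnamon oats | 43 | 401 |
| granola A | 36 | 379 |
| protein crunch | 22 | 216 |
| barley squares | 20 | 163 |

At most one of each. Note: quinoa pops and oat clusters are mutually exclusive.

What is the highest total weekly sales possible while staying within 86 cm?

1019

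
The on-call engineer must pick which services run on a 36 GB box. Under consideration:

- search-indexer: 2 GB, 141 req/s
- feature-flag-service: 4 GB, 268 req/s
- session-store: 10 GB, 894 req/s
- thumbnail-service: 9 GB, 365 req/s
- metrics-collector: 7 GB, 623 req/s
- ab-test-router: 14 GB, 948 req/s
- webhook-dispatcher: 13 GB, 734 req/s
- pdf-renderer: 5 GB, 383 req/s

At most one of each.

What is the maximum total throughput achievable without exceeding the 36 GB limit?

2848

The ratio heuristic lands on search-indexer + feature-flag-service + session-store + metrics-collector + pdf-renderer (2309) but leaves 8 GB idle.
The 6 GB tied up in search-indexer and feature-flag-service is better spent on ab-test-router — total rises to 2848 (36 GB).
The closest alternative, feature-flag-service + session-store + metrics-collector + ab-test-router, reaches only 2733.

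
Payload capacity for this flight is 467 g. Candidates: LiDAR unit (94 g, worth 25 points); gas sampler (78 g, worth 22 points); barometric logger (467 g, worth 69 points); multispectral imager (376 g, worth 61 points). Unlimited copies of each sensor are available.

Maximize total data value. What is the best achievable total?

122

Density check — gas sampler 0.28, LiDAR unit 0.27, multispectral imager 0.16, barometric logger 0.15 are the best per g.
Taking the top-ratio sensors first gives 5×gas sampler for 110 (390 g).
Replace 4×gas sampler with 4×LiDAR unit: the trade gains 12 net, giving 122 at 454 g.
No other feasible combination exceeds 122.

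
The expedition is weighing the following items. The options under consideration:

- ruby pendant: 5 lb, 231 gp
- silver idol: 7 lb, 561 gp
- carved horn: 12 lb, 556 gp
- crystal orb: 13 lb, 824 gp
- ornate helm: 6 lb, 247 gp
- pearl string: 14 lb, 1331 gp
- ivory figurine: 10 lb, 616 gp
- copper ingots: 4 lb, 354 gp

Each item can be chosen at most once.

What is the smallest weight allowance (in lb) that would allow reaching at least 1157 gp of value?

Need the lightest bundle worth ≥ 1157.
Taking pearl string gives 1331 (≥ 1157) for 14 lb.
No combination under 14 lb hits 1157.

14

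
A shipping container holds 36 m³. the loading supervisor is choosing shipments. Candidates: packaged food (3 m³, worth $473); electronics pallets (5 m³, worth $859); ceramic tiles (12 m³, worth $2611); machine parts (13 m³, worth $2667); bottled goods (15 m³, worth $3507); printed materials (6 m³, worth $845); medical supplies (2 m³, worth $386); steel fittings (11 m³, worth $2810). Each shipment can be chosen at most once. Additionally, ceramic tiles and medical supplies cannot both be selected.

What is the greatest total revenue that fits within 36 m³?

Taking the top-ratio shipments first gives packaged food + electronics pallets + bottled goods + medical supplies + steel fittings for 8035 (36 m³).
But ceramic tiles + machine parts + steel fittings fits in 36 m³ and reaches 8088.
That's the maximum — no feasible swap from here does better than 8088.

8088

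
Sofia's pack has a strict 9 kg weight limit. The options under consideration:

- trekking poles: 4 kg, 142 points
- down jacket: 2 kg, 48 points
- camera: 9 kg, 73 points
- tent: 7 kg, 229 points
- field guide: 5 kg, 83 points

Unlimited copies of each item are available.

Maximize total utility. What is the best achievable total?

By utility per kg: trekking poles 35.50, tent 32.71, down jacket 24.00, field guide 16.60 lead.
The ratio ordering already packs tightly: 2×trekking poles, 8 kg, 284.
That's the maximum — no swap from here does better than 284.

284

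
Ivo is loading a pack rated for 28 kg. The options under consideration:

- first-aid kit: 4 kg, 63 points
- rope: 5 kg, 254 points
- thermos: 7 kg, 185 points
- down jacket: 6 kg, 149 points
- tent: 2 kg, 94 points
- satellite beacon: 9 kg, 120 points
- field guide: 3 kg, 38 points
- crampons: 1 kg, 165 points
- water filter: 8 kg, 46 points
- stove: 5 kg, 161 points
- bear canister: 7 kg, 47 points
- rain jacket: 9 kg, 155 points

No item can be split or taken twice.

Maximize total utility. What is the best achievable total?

1008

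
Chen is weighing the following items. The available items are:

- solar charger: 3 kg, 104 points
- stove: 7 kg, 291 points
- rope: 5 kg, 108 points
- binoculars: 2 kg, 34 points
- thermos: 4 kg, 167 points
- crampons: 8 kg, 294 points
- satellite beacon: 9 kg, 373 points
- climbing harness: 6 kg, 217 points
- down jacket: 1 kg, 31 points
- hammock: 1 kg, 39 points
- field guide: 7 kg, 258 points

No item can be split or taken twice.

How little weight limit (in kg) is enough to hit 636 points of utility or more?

Minimise kg subject to total utility ≥ 636.
stove + satellite beacon: 664 utility at 16 kg.
Below 16 kg the best achievable stays under 636.

16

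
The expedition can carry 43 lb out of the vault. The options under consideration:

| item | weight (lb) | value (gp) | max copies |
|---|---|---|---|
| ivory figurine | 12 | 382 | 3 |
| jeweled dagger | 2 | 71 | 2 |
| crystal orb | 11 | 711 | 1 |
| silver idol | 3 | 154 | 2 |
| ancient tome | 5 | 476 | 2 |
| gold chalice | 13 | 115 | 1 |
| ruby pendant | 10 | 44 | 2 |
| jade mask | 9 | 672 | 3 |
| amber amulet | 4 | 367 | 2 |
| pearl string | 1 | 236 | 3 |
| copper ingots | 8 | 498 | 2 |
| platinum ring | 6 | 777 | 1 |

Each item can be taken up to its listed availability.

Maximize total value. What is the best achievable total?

4219

A density-first pass picks 2×silver idol + 2×ancient tome + jade mask + 2×amber amulet + 3×pearl string + platinum ring — 4151 at 42 lb.
Dropping 2×silver idol and amber amulet frees 10 lb; slotting in jeweled dagger + jade mask (11 lb) lifts the total to 4219 at 43 lb.
That's the maximum — no swap from here does better than 4219.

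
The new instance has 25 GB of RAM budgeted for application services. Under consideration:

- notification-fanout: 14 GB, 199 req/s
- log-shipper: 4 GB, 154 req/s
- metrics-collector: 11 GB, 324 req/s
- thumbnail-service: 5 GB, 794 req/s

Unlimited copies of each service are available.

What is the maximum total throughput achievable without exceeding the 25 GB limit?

Best packing: 5×thumbnail-service — 25 GB, 3970 total.
Every other selection either busts 25 GB or fails to beat 3970.

3970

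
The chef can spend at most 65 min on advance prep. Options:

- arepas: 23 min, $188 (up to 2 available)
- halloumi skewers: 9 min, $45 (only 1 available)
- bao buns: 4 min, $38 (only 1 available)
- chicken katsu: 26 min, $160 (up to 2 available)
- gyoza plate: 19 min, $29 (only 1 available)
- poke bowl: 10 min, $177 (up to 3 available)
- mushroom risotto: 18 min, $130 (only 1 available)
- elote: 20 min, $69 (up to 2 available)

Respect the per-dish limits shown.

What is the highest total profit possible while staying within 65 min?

764

Filling by ratio: arepas + bao buns + 3×poke bowl for 757, with 8 min left unused.
Dropping bao buns frees 4 min; slotting in halloumi skewers (9 min) lifts the total to 764 at 62 min.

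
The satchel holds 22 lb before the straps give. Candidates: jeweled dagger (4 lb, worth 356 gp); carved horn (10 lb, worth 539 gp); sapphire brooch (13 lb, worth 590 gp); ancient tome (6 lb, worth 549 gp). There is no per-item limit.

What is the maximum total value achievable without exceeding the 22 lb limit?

By value per lb: ancient tome 91.50, jeweled dagger 89.00, carved horn 53.90 lead.
Jeweled dagger + 3×ancient tome uses 22 of the 22 lb and totals 2003.

2003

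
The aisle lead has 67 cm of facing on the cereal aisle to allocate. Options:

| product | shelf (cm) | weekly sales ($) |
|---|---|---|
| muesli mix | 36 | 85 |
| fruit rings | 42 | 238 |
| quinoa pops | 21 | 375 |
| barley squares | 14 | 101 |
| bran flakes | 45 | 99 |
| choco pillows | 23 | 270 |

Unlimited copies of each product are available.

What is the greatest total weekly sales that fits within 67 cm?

3×quinoa pops uses 63 of the 67 cm and totals 1125.
That's the maximum — no swap from here does better than 1125.

1125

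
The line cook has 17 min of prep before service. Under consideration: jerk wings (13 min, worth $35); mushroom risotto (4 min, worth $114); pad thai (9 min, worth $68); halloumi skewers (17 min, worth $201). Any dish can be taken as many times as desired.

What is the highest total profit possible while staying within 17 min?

The ratio ordering already packs tightly: 4×mushroom risotto, 16 min, 456.

456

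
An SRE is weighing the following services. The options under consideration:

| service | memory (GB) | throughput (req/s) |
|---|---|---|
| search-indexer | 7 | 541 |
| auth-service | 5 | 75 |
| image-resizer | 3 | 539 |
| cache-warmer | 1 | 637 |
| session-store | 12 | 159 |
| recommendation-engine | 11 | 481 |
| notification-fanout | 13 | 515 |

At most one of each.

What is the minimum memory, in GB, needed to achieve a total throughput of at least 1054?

4

Look for the lowest-memory combination reaching 1054.
image-resizer + cache-warmer: 1176 throughput at 4 GB.
Any bundle with less than 4 GB falls short of 1054.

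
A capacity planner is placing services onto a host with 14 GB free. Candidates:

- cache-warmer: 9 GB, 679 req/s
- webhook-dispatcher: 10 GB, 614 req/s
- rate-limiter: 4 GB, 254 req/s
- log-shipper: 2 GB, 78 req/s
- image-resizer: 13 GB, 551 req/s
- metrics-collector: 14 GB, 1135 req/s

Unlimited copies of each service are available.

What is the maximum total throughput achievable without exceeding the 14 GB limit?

1135

By throughput per GB: metrics-collector 81.07, cache-warmer 75.44, rate-limiter 63.50 lead.
Best packing: metrics-collector — 14 GB, 1135 total.
Nothing else within 14 GB beats 1135.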